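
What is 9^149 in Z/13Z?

3

Compute successive squares:
149 in binary is 10010101, i.e. 149 = 128 + 16 + 4 + 1.
9^1 ≡ 9 (mod 13)
9^2 ≡ 9^2 = 81 ≡ 3 (mod 13)
9^4 ≡ 3^2 = 9 (mod 13)
9^8 ≡ 9^2 = 81 ≡ 3 (mod 13)
9^16 ≡ 3^2 = 9 (mod 13)
9^32 ≡ 9^2 = 81 ≡ 3 (mod 13)
9^64 ≡ 3^2 = 9 (mod 13)
9^128 ≡ 9^2 = 81 ≡ 3 (mod 13)
9^149 = 9^128 · 9^16 · 9^4 · 9^1 ≡ 3 · 9 · 9 · 9 (mod 13).
Accumulate the product:
3 · 9 = 27 ≡ 1
1 · 9 = 9
9 · 9 = 81 ≡ 3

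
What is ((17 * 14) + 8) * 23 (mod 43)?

17 * 14 = 238 ≡ 23 (mod 43)
23 + 8 = 31
31 * 23 = 713 ≡ 25 (mod 43)

25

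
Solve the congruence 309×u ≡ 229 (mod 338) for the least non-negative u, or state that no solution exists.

97

gcd(309, 338) = 1, so a unique solution mod 338 exists.
309⁻¹ ≡ 303 (mod 338).
u ≡ 303×229 ≡ 97 (mod 338).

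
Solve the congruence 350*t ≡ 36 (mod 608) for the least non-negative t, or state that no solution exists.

gcd(350, 608) = 2, and 2 | 36, so solutions exist.
Divide through by 2: 175*t = 18 (mod 304).
175⁻¹ ≡ 271 (mod 304).
t ≡ 271*18 ≡ 14 (mod 304).
The smallest non-negative solution is t = 14.

14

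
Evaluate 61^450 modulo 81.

28

450 in binary is 111000010, i.e. 450 = 256 + 128 + 64 + 2.
61^1 ≡ 61 (mod 81)
61^2 ≡ 61^2 = 3721 ≡ 76 (mod 81)
61^4 ≡ 76^2 = 5776 ≡ 25 (mod 81)
61^8 ≡ 25^2 = 625 ≡ 58 (mod 81)
61^16 ≡ 58^2 = 3364 ≡ 43 (mod 81)
61^32 ≡ 43^2 = 1849 ≡ 67 (mod 81)
61^64 ≡ 67^2 = 4489 ≡ 34 (mod 81)
61^128 ≡ 34^2 = 1156 ≡ 22 (mod 81)
61^256 ≡ 22^2 = 484 ≡ 79 (mod 81)
61^450 = 61^256 * 61^128 * 61^64 * 61^2 ≡ 79 * 22 * 34 * 76 (mod 81).
Accumulate the product:
79 * 22 = 1738 ≡ 37
37 * 34 = 1258 ≡ 43
43 * 76 = 3268 ≡ 28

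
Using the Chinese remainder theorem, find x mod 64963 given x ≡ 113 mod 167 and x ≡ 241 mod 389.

9966

167⁻¹ mod 389: 167×198 ≡ 1 (mod 389), so 167⁻¹ ≡ 198.
x = 113 + 167×((241 − 113)×198 mod 389) = 113 + 167×59 = 9966.
Check: 9966 mod 167 = 113, 9966 mod 389 = 241. ✓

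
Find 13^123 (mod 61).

By square-and-multiply:
123 in binary is 1111011, i.e. 123 = 64 + 32 + 16 + 8 + 2 + 1.
13^1 ≡ 13 (mod 61)
13^2 ≡ 13^2 = 169 ≡ 47 (mod 61)
13^4 ≡ 47^2 = 2209 ≡ 13 (mod 61)
13^8 ≡ 13^2 = 169 ≡ 47 (mod 61)
13^16 ≡ 47^2 = 2209 ≡ 13 (mod 61)
13^32 ≡ 13^2 = 169 ≡ 47 (mod 61)
13^64 ≡ 47^2 = 2209 ≡ 13 (mod 61)
13^123 = 13^64 * 13^32 * 13^16 * 13^8 * 13^2 * 13^1 ≡ 13 * 47 * 13 * 47 * 47 * 13 (mod 61).
Accumulate the product:
13 * 47 = 611 ≡ 1
1 * 13 = 13
13 * 47 = 611 ≡ 1
1 * 47 = 47
47 * 13 = 611 ≡ 1

1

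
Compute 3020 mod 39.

17

3020 = 77·39 + 17, so 3020 ≡ 17 (mod 39).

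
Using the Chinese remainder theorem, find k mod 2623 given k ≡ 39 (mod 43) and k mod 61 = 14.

2576

43⁻¹ mod 61: 43*44 ≡ 1 (mod 61), so 43⁻¹ ≡ 44.
k = 39 + 43*((14 − 39)*44 mod 61) = 39 + 43*59 = 2576.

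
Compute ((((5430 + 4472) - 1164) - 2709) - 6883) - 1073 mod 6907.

4980

5430 + 4472 = 9902 ≡ 2995 (mod 6907)
2995 - 1164 = 1831
1831 - 2709 = -878 ≡ 6029 (mod 6907)
6029 - 6883 = -854 ≡ 6053 (mod 6907)
6053 - 1073 = 4980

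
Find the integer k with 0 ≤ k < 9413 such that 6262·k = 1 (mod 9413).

9413 = 1×6262 + 3151
6262 = 1×3151 + 3111
3151 = 1×3111 + 40
3111 = 77×40 + 31
40 = 1×31 + 9
31 = 3×9 + 4
9 = 2×4 + 1
4 = 4×1 + 0
gcd(6262, 9413) = 1, so the inverse exists.
Back-substitute for 1:
1 = 1×9 − 2×4
  = −2×31 + 7×9
  = 7×40 − 9×31
  = −9×3111 + 700×40
  = 700×3151 − 709×3111
  = −709×6262 + 1409×3151
  = 1409×9413 − 2118×6262
So 6262⁻¹ ≡ −2118 ≡ 7295 (mod 9413).

7295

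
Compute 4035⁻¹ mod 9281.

Apply the Euclidean algorithm and back-substitute:
9281 = 2·4035 + 1211
4035 = 3·1211 + 402
1211 = 3·402 + 5
402 = 80·5 + 2
5 = 2·2 + 1
2 = 2·1 + 0
gcd(4035, 9281) = 1, so the inverse exists.
Back-substitute for 1:
1 = 1·5 − 2·2
  = −2·402 + 161·5
  = 161·1211 − 485·402
  = −485·4035 + 1616·1211
  = 1616·9281 − 3717·4035
So 4035⁻¹ ≡ −3717 ≡ 5564 (mod 9281).

5564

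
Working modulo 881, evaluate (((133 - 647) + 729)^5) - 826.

133 - 647 = -514 ≡ 367 (mod 881)
367 + 729 = 1096 ≡ 215 (mod 881)
(215)^5 ≡ 710 (mod 881)
710 - 826 = -116 ≡ 765 (mod 881)

765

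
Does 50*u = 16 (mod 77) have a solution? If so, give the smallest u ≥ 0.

65

gcd(50, 77) = 1, so a unique solution mod 77 exists.
50⁻¹ ≡ 57 (mod 77).
u ≡ 57*16 ≡ 65 (mod 77).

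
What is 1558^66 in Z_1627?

783

66 in binary is 1000010, i.e. 66 = 64 + 2.
1558^1 ≡ 1558 (mod 1627)
1558^2 ≡ 1558^2 = 2427364 ≡ 1507 (mod 1627)
1558^4 ≡ 1507^2 = 2271049 ≡ 1384 (mod 1627)
1558^8 ≡ 1384^2 = 1915456 ≡ 477 (mod 1627)
1558^16 ≡ 477^2 = 227529 ≡ 1376 (mod 1627)
1558^32 ≡ 1376^2 = 1893376 ≡ 1175 (mod 1627)
1558^64 ≡ 1175^2 = 1380625 ≡ 929 (mod 1627)
1558^66 = 1558^64 * 1558^2 ≡ 929 * 1507 (mod 1627).
929 * 1507 = 1400003 ≡ 783 (mod 1627).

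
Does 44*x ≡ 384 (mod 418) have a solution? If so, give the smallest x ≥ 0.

no solution

gcd(44, 418) = 22, and 22 does not divide 384.
So the congruence has no solution.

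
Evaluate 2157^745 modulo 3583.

2856

745 in binary is 1011101001, i.e. 745 = 512 + 128 + 64 + 32 + 8 + 1.
2157^1 ≡ 2157 (mod 3583)
2157^2 ≡ 2157^2 = 4652649 ≡ 1915 (mod 3583)
2157^4 ≡ 1915^2 = 3667225 ≡ 1816 (mod 3583)
2157^8 ≡ 1816^2 = 3297856 ≡ 1496 (mod 3583)
2157^16 ≡ 1496^2 = 2238016 ≡ 2224 (mod 3583)
2157^32 ≡ 2224^2 = 4946176 ≡ 1636 (mod 3583)
2157^64 ≡ 1636^2 = 2676496 ≡ 3578 (mod 3583)
2157^128 ≡ 3578^2 = 12802084 ≡ 25 (mod 3583)
2157^256 ≡ 25^2 = 625 (mod 3583)
2157^512 ≡ 625^2 = 390625 ≡ 78 (mod 3583)
2157^745 = 2157^512 × 2157^128 × 2157^64 × 2157^32 × 2157^8 × 2157^1 ≡ 78 × 25 × 3578 × 1636 × 1496 × 2157 (mod 3583).
Accumulate the product:
78 × 25 = 1950
1950 × 3578 = 6977100 ≡ 999
999 × 1636 = 1634364 ≡ 516
516 × 1496 = 771936 ≡ 1591
1591 × 2157 = 3431787 ≡ 2856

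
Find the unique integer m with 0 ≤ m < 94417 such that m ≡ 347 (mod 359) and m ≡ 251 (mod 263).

359⁻¹ mod 263: 359×200 ≡ 1 (mod 263), so 359⁻¹ ≡ 200.
m = 347 + 359×((251 − 347)×200 mod 263) = 347 + 359×262 = 94405.
Check: 94405 mod 359 = 347, 94405 mod 263 = 251. ✓

94405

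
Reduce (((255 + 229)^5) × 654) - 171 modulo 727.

255 + 229 = 484
(484)^5 ≡ 679 (mod 727)
679 × 654 = 444066 ≡ 596 (mod 727)
596 - 171 = 425

425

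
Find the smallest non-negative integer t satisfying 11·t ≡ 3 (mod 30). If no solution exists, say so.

3

gcd(11, 30) = 1, so a unique solution mod 30 exists.
11⁻¹ ≡ 11 (mod 30).
t ≡ 11·3 ≡ 3 (mod 30).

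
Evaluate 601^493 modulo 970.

731

Using repeated squaring:
601^1 ≡ 601 (mod 970)
601^2 ≡ 601^2 = 361201 ≡ 361 (mod 970)
601^4 ≡ 361^2 = 130321 ≡ 341 (mod 970)
601^8 ≡ 341^2 = 116281 ≡ 851 (mod 970)
601^16 ≡ 851^2 = 724201 ≡ 581 (mod 970)
601^32 ≡ 581^2 = 337561 ≡ 1 (mod 970)
601^64 ≡ 1^2 = 1 (mod 970)
601^128 ≡ 1^2 = 1 (mod 970)
601^256 ≡ 1^2 = 1 (mod 970)
601^493 = 601^256 × 601^128 × 601^64 × 601^32 × 601^8 × 601^4 × 601^1 ≡ 1 × 1 × 1 × 1 × 851 × 341 × 601 (mod 970).
Accumulate the product:
1 × 1 = 1
1 × 1 = 1
1 × 1 = 1
1 × 851 = 851
851 × 341 = 290191 ≡ 161
161 × 601 = 96761 ≡ 731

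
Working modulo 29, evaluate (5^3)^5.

(5)^3 ≡ 9 (mod 29)
(9)^5 ≡ 5 (mod 29)

5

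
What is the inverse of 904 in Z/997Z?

997 = 1×904 + 93
904 = 9×93 + 67
93 = 1×67 + 26
67 = 2×26 + 15
26 = 1×15 + 11
15 = 1×11 + 4
11 = 2×4 + 3
4 = 1×3 + 1
3 = 3×1 + 0
gcd(904, 997) = 1, so the inverse exists.
Bézout: 1 = −243×997 + 268×904.
So 904⁻¹ ≡ 268 (mod 997).

268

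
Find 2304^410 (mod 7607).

410 in binary is 110011010, i.e. 410 = 256 + 128 + 16 + 8 + 2.
2304^1 ≡ 2304 (mod 7607)
2304^2 ≡ 2304^2 = 5308416 ≡ 6337 (mod 7607)
2304^4 ≡ 6337^2 = 40157569 ≡ 216 (mod 7607)
2304^8 ≡ 216^2 = 46656 ≡ 1014 (mod 7607)
2304^16 ≡ 1014^2 = 1028196 ≡ 1251 (mod 7607)
2304^32 ≡ 1251^2 = 1565001 ≡ 5566 (mod 7607)
2304^64 ≡ 5566^2 = 30980356 ≡ 4652 (mod 7607)
2304^128 ≡ 4652^2 = 21641104 ≡ 6796 (mod 7607)
2304^256 ≡ 6796^2 = 46185616 ≡ 3519 (mod 7607)
2304^410 = 2304^256 · 2304^128 · 2304^16 · 2304^8 · 2304^2 ≡ 3519 · 6796 · 1251 · 1014 · 6337 (mod 7607).
Accumulate the product:
3519 · 6796 = 23915124 ≡ 6323
6323 · 1251 = 7910073 ≡ 6400
6400 · 1014 = 6489600 ≡ 829
829 · 6337 = 5253373 ≡ 4543

4543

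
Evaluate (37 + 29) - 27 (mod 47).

37 + 29 = 66 ≡ 19 (mod 47)
19 - 27 = -8 ≡ 39 (mod 47)

39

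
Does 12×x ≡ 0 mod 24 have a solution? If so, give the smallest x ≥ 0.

0

gcd(12, 24) = 12, and 12 | 0, so solutions exist.
Divide through by 12: 1×x mod 2 = 0.
1⁻¹ ≡ 1 (mod 2).
x ≡ 1×0 ≡ 0 (mod 2).
The smallest non-negative solution is x = 0.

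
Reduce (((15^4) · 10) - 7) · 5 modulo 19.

16

(15)^4 ≡ 9 (mod 19)
9 · 10 = 90 ≡ 14 (mod 19)
14 - 7 = 7
7 · 5 = 35 ≡ 16 (mod 19)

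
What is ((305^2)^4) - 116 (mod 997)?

188

(305)^2 ≡ 304 (mod 997)
(304)^4 ≡ 304 (mod 997)
304 - 116 = 188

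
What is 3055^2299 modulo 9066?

Using repeated squaring:
3055^1 ≡ 3055 (mod 9066)
3055^2 ≡ 3055^2 = 9333025 ≡ 4111 (mod 9066)
3055^4 ≡ 4111^2 = 16900321 ≡ 1297 (mod 9066)
3055^8 ≡ 1297^2 = 1682209 ≡ 4999 (mod 9066)
3055^16 ≡ 4999^2 = 24990001 ≡ 4105 (mod 9066)
3055^32 ≡ 4105^2 = 16851025 ≡ 6397 (mod 9066)
3055^64 ≡ 6397^2 = 40921609 ≡ 6751 (mod 9066)
3055^128 ≡ 6751^2 = 45576001 ≡ 1219 (mod 9066)
3055^256 ≡ 1219^2 = 1485961 ≡ 8203 (mod 9066)
3055^512 ≡ 8203^2 = 67289209 ≡ 1357 (mod 9066)
3055^1024 ≡ 1357^2 = 1841449 ≡ 1051 (mod 9066)
3055^2048 ≡ 1051^2 = 1104601 ≡ 7615 (mod 9066)
3055^2299 = 3055^2048 * 3055^128 * 3055^64 * 3055^32 * 3055^16 * 3055^8 * 3055^2 * 3055^1 ≡ 7615 * 1219 * 6751 * 6397 * 4105 * 4999 * 4111 * 3055 (mod 9066).
Accumulate the product:
7615 * 1219 = 9282685 ≡ 8167
8167 * 6751 = 55135417 ≡ 5071
5071 * 6397 = 32439187 ≡ 1039
1039 * 4105 = 4265095 ≡ 4075
4075 * 4999 = 20370925 ≡ 8689
8689 * 4111 = 35720479 ≡ 439
439 * 3055 = 1341145 ≡ 8443

8443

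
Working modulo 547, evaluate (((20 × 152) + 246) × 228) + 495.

20 × 152 = 3040 ≡ 305 (mod 547)
305 + 246 = 551 ≡ 4 (mod 547)
4 × 228 = 912 ≡ 365 (mod 547)
365 + 495 = 860 ≡ 313 (mod 547)

313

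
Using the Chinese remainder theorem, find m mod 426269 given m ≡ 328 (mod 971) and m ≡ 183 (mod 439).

415916

971⁻¹ mod 439: 971×321 ≡ 1 (mod 439), so 971⁻¹ ≡ 321.
m = 328 + 971×((183 − 328)×321 mod 439) = 328 + 971×428 = 415916.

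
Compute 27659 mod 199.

197

27659 = 138×199 + 197, so 27659 ≡ 197 (mod 199).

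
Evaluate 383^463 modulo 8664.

By square-and-multiply:
463 in binary is 111001111, i.e. 463 = 256 + 128 + 64 + 8 + 4 + 2 + 1.
383^1 ≡ 383 (mod 8664)
383^2 ≡ 383^2 = 146689 ≡ 8065 (mod 8664)
383^4 ≡ 8065^2 = 65044225 ≡ 3577 (mod 8664)
383^8 ≡ 3577^2 = 12794929 ≡ 6865 (mod 8664)
383^16 ≡ 6865^2 = 47128225 ≡ 4729 (mod 8664)
383^32 ≡ 4729^2 = 22363441 ≡ 1657 (mod 8664)
383^64 ≡ 1657^2 = 2745649 ≡ 7825 (mod 8664)
383^128 ≡ 7825^2 = 61230625 ≡ 2137 (mod 8664)
383^256 ≡ 2137^2 = 4566769 ≡ 841 (mod 8664)
383^463 = 383^256 × 383^128 × 383^64 × 383^8 × 383^4 × 383^2 × 383^1 ≡ 841 × 2137 × 7825 × 6865 × 3577 × 8065 × 383 (mod 8664).
Accumulate the product:
841 × 2137 = 1797217 ≡ 3769
3769 × 7825 = 29492425 ≡ 169
169 × 6865 = 1160185 ≡ 7873
7873 × 3577 = 28161721 ≡ 3721
3721 × 8065 = 30009865 ≡ 6433
6433 × 383 = 2463839 ≡ 3263

3263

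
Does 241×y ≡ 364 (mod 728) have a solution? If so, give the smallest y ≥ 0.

gcd(241, 728) = 1, so a unique solution mod 728 exists.
241⁻¹ ≡ 145 (mod 728).
y ≡ 145×364 ≡ 364 (mod 728).

364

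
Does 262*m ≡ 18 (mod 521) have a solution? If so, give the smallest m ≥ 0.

gcd(262, 521) = 1, so a unique solution mod 521 exists.
262⁻¹ ≡ 348 (mod 521).
m ≡ 348*18 ≡ 12 (mod 521).

12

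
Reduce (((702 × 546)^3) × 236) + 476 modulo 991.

702 × 546 = 383292 ≡ 766 (mod 991)
(766)^3 ≡ 920 (mod 991)
920 × 236 = 217120 ≡ 91 (mod 991)
91 + 476 = 567

567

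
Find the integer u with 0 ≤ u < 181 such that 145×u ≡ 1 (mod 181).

181 = 1·145 + 36
145 = 4·36 + 1
36 = 36·1 + 0
gcd(145, 181) = 1, so the inverse exists.
Bézout: 1 = −4·181 + 5·145.
So 145⁻¹ ≡ 5 (mod 181).

5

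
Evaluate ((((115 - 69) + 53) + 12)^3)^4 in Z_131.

11

115 - 69 = 46
46 + 53 = 99
99 + 12 = 111
(111)^3 ≡ 122 (mod 131)
(122)^4 ≡ 11 (mod 131)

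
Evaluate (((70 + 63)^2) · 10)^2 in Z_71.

70 + 63 = 133 ≡ 62 (mod 71)
(62)^2 ≡ 10 (mod 71)
10 · 10 = 100 ≡ 29 (mod 71)
(29)^2 ≡ 60 (mod 71)

60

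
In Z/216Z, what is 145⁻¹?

73

216 = 1×145 + 71
145 = 2×71 + 3
71 = 23×3 + 2
3 = 1×2 + 1
2 = 2×1 + 0
gcd(145, 216) = 1, so the inverse exists.
Back-substitute for 1:
1 = 1×3 − 1×2
  = −1×71 + 24×3
  = 24×145 − 49×71
  = −49×216 + 73×145
So 145⁻¹ ≡ 73 (mod 216).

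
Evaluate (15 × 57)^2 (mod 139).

15 × 57 = 855 ≡ 21 (mod 139)
(21)^2 ≡ 24 (mod 139)

24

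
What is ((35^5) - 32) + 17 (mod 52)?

40

(35)^5 ≡ 3 (mod 52)
3 - 32 = -29 ≡ 23 (mod 52)
23 + 17 = 40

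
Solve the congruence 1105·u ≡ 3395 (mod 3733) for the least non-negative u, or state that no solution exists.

2503

gcd(1105, 3733) = 1, so a unique solution mod 3733 exists.
1105⁻¹ ≡ 2831 (mod 3733).
u ≡ 2831·3395 ≡ 2503 (mod 3733).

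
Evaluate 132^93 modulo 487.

461

Compute successive squares:
93 in binary is 1011101, i.e. 93 = 64 + 16 + 8 + 4 + 1.
132^1 ≡ 132 (mod 487)
132^2 ≡ 132^2 = 17424 ≡ 379 (mod 487)
132^4 ≡ 379^2 = 143641 ≡ 463 (mod 487)
132^8 ≡ 463^2 = 214369 ≡ 89 (mod 487)
132^16 ≡ 89^2 = 7921 ≡ 129 (mod 487)
132^32 ≡ 129^2 = 16641 ≡ 83 (mod 487)
132^64 ≡ 83^2 = 6889 ≡ 71 (mod 487)
132^93 = 132^64 × 132^16 × 132^8 × 132^4 × 132^1 ≡ 71 × 129 × 89 × 463 × 132 (mod 487).
Accumulate the product:
71 × 129 = 9159 ≡ 393
393 × 89 = 34977 ≡ 400
400 × 463 = 185200 ≡ 140
140 × 132 = 18480 ≡ 461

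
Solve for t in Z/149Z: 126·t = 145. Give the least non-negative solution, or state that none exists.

52

gcd(126, 149) = 1, so a unique solution mod 149 exists.
126⁻¹ ≡ 136 (mod 149).
t ≡ 136·145 ≡ 52 (mod 149).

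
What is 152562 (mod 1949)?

152562 = 78×1949 + 540, so 152562 ≡ 540 (mod 1949).

540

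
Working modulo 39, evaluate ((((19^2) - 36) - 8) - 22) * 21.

33

(19)^2 ≡ 10 (mod 39)
10 - 36 = -26 ≡ 13 (mod 39)
13 - 8 = 5
5 - 22 = -17 ≡ 22 (mod 39)
22 * 21 = 462 ≡ 33 (mod 39)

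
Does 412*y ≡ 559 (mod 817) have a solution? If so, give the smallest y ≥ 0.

gcd(412, 817) = 1, so a unique solution mod 817 exists.
412⁻¹ ≡ 117 (mod 817).
y ≡ 117*559 ≡ 43 (mod 817).

43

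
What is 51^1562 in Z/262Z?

51^1 ≡ 51 (mod 262)
51^2 ≡ 51^2 = 2601 ≡ 243 (mod 262)
51^4 ≡ 243^2 = 59049 ≡ 99 (mod 262)
51^8 ≡ 99^2 = 9801 ≡ 107 (mod 262)
51^16 ≡ 107^2 = 11449 ≡ 183 (mod 262)
51^32 ≡ 183^2 = 33489 ≡ 215 (mod 262)
51^64 ≡ 215^2 = 46225 ≡ 113 (mod 262)
51^128 ≡ 113^2 = 12769 ≡ 193 (mod 262)
51^256 ≡ 193^2 = 37249 ≡ 45 (mod 262)
51^512 ≡ 45^2 = 2025 ≡ 191 (mod 262)
51^1024 ≡ 191^2 = 36481 ≡ 63 (mod 262)
51^1562 = 51^1024 × 51^512 × 51^16 × 51^8 × 51^2 ≡ 63 × 191 × 183 × 107 × 243 (mod 262).
Accumulate the product:
63 × 191 = 12033 ≡ 243
243 × 183 = 44469 ≡ 191
191 × 107 = 20437 ≡ 1
1 × 243 = 243

243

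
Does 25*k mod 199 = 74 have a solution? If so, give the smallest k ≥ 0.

gcd(25, 199) = 1, so a unique solution mod 199 exists.
25⁻¹ ≡ 8 (mod 199).
k ≡ 8*74 ≡ 194 (mod 199).

194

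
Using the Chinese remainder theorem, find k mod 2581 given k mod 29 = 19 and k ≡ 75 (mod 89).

164

29⁻¹ mod 89: 29×43 ≡ 1 (mod 89), so 29⁻¹ ≡ 43.
k = 19 + 29×((75 − 19)×43 mod 89) = 19 + 29×5 = 164.
Check: 164 mod 29 = 19, 164 mod 89 = 75. ✓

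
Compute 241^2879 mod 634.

237

By square-and-multiply:
2879 in binary is 101100111111, i.e. 2879 = 2048 + 512 + 256 + 32 + 16 + 8 + 4 + 2 + 1.
241^1 ≡ 241 (mod 634)
241^2 ≡ 241^2 = 58081 ≡ 387 (mod 634)
241^4 ≡ 387^2 = 149769 ≡ 145 (mod 634)
241^8 ≡ 145^2 = 21025 ≡ 103 (mod 634)
241^16 ≡ 103^2 = 10609 ≡ 465 (mod 634)
241^32 ≡ 465^2 = 216225 ≡ 31 (mod 634)
241^64 ≡ 31^2 = 961 ≡ 327 (mod 634)
241^128 ≡ 327^2 = 106929 ≡ 417 (mod 634)
241^256 ≡ 417^2 = 173889 ≡ 173 (mod 634)
241^512 ≡ 173^2 = 29929 ≡ 131 (mod 634)
241^1024 ≡ 131^2 = 17161 ≡ 43 (mod 634)
241^2048 ≡ 43^2 = 1849 ≡ 581 (mod 634)
241^2879 = 241^2048 * 241^512 * 241^256 * 241^32 * 241^16 * 241^8 * 241^4 * 241^2 * 241^1 ≡ 581 * 131 * 173 * 31 * 465 * 103 * 145 * 387 * 241 (mod 634).
Accumulate the product:
581 * 131 = 76111 ≡ 31
31 * 173 = 5363 ≡ 291
291 * 31 = 9021 ≡ 145
145 * 465 = 67425 ≡ 221
221 * 103 = 22763 ≡ 573
573 * 145 = 83085 ≡ 31
31 * 387 = 11997 ≡ 585
585 * 241 = 140985 ≡ 237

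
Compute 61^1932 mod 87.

Compute successive squares:
61^1 ≡ 61 (mod 87)
61^2 ≡ 61^2 = 3721 ≡ 67 (mod 87)
61^4 ≡ 67^2 = 4489 ≡ 52 (mod 87)
61^8 ≡ 52^2 = 2704 ≡ 7 (mod 87)
61^16 ≡ 7^2 = 49 (mod 87)
61^32 ≡ 49^2 = 2401 ≡ 52 (mod 87)
61^64 ≡ 52^2 = 2704 ≡ 7 (mod 87)
61^128 ≡ 7^2 = 49 (mod 87)
61^256 ≡ 49^2 = 2401 ≡ 52 (mod 87)
61^512 ≡ 52^2 = 2704 ≡ 7 (mod 87)
61^1024 ≡ 7^2 = 49 (mod 87)
61^1932 = 61^1024 * 61^512 * 61^256 * 61^128 * 61^8 * 61^4 ≡ 49 * 7 * 52 * 49 * 7 * 52 (mod 87).
Accumulate the product:
49 * 7 = 343 ≡ 82
82 * 52 = 4264 ≡ 1
1 * 49 = 49
49 * 7 = 343 ≡ 82
82 * 52 = 4264 ≡ 1

1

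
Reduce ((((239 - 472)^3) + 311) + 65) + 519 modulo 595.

239 - 472 = -233 ≡ 362 (mod 595)
(362)^3 ≡ 363 (mod 595)
363 + 311 = 674 ≡ 79 (mod 595)
79 + 65 = 144
144 + 519 = 663 ≡ 68 (mod 595)

68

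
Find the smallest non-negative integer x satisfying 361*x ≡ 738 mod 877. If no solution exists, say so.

743

gcd(361, 877) = 1, so a unique solution mod 877 exists.
361⁻¹ ≡ 430 (mod 877).
x ≡ 430*738 ≡ 743 (mod 877).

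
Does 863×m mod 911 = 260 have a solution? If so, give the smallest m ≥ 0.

526

gcd(863, 911) = 1, so a unique solution mod 911 exists.
863⁻¹ ≡ 892 (mod 911).
m ≡ 892×260 ≡ 526 (mod 911).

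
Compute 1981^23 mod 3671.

403

By square-and-multiply:
1981^1 ≡ 1981 (mod 3671)
1981^2 ≡ 1981^2 = 3924361 ≡ 62 (mod 3671)
1981^4 ≡ 62^2 = 3844 ≡ 173 (mod 3671)
1981^8 ≡ 173^2 = 29929 ≡ 561 (mod 3671)
1981^16 ≡ 561^2 = 314721 ≡ 2686 (mod 3671)
1981^23 = 1981^16 * 1981^4 * 1981^2 * 1981^1 ≡ 2686 * 173 * 62 * 1981 (mod 3671).
Accumulate the product:
2686 * 173 = 464678 ≡ 2132
2132 * 62 = 132184 ≡ 28
28 * 1981 = 55468 ≡ 403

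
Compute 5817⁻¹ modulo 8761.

8761 = 1×5817 + 2944
5817 = 1×2944 + 2873
2944 = 1×2873 + 71
2873 = 40×71 + 33
71 = 2×33 + 5
33 = 6×5 + 3
5 = 1×3 + 2
3 = 1×2 + 1
2 = 2×1 + 0
gcd(5817, 8761) = 1, so the inverse exists.
Bézout: 1 = −2294×8761 + 3455×5817.
So 5817⁻¹ ≡ 3455 (mod 8761).

3455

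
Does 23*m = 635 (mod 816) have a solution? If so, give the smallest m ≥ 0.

205

gcd(23, 816) = 1, so a unique solution mod 816 exists.
23⁻¹ ≡ 71 (mod 816).
m ≡ 71*635 ≡ 205 (mod 816).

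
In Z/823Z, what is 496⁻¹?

Apply the Euclidean algorithm and back-substitute:
823 = 1*496 + 327
496 = 1*327 + 169
327 = 1*169 + 158
169 = 1*158 + 11
158 = 14*11 + 4
11 = 2*4 + 3
4 = 1*3 + 1
3 = 3*1 + 0
gcd(496, 823) = 1, so the inverse exists.
Bézout: 1 = 135*823 − 224*496.
So 496⁻¹ ≡ −224 ≡ 599 (mod 823).

599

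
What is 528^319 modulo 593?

25

Using repeated squaring:
319 in binary is 100111111, i.e. 319 = 256 + 32 + 16 + 8 + 4 + 2 + 1.
528^1 ≡ 528 (mod 593)
528^2 ≡ 528^2 = 278784 ≡ 74 (mod 593)
528^4 ≡ 74^2 = 5476 ≡ 139 (mod 593)
528^8 ≡ 139^2 = 19321 ≡ 345 (mod 593)
528^16 ≡ 345^2 = 119025 ≡ 425 (mod 593)
528^32 ≡ 425^2 = 180625 ≡ 353 (mod 593)
528^64 ≡ 353^2 = 124609 ≡ 79 (mod 593)
528^128 ≡ 79^2 = 6241 ≡ 311 (mod 593)
528^256 ≡ 311^2 = 96721 ≡ 62 (mod 593)
528^319 = 528^256 * 528^32 * 528^16 * 528^8 * 528^4 * 528^2 * 528^1 ≡ 62 * 353 * 425 * 345 * 139 * 74 * 528 (mod 593).
Accumulate the product:
62 * 353 = 21886 ≡ 538
538 * 425 = 228650 ≡ 345
345 * 345 = 119025 ≡ 425
425 * 139 = 59075 ≡ 368
368 * 74 = 27232 ≡ 547
547 * 528 = 288816 ≡ 25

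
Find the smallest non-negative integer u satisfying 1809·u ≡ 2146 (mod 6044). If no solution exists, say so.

gcd(1809, 6044) = 1, so a unique solution mod 6044 exists.
1809⁻¹ ≡ 4173 (mod 6044).
u ≡ 4173·2146 ≡ 4094 (mod 6044).

4094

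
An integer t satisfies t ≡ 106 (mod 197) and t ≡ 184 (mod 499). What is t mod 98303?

197⁻¹ mod 499: 197*38 ≡ 1 (mod 499), so 197⁻¹ ≡ 38.
t = 106 + 197*((184 − 106)*38 mod 499) = 106 + 197*469 = 92499.

92499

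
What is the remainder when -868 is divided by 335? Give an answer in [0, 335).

137

-868 = -3*335 + 137, so -868 ≡ 137 (mod 335).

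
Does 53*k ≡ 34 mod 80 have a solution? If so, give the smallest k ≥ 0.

58

gcd(53, 80) = 1, so a unique solution mod 80 exists.
53⁻¹ ≡ 77 (mod 80).
k ≡ 77*34 ≡ 58 (mod 80).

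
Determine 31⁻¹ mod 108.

108 = 3×31 + 15
31 = 2×15 + 1
15 = 15×1 + 0
gcd(31, 108) = 1, so the inverse exists.
Back-substitute for 1:
1 = 1×31 − 2×15
  = −2×108 + 7×31
So 31⁻¹ ≡ 7 (mod 108).

7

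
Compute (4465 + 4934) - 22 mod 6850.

2527

4465 + 4934 = 9399 ≡ 2549 (mod 6850)
2549 - 22 = 2527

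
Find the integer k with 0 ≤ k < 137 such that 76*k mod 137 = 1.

Apply the Euclidean algorithm and back-substitute:
137 = 1·76 + 61
76 = 1·61 + 15
61 = 4·15 + 1
15 = 15·1 + 0
gcd(76, 137) = 1, so the inverse exists.
Bézout: 1 = 5·137 − 9·76.
So 76⁻¹ ≡ −9 ≡ 128 (mod 137).

128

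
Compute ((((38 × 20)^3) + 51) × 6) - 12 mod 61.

2

38 × 20 = 760 ≡ 28 (mod 61)
(28)^3 ≡ 53 (mod 61)
53 + 51 = 104 ≡ 43 (mod 61)
43 × 6 = 258 ≡ 14 (mod 61)
14 - 12 = 2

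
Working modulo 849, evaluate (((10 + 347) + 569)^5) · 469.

35

10 + 347 = 357
357 + 569 = 926 ≡ 77 (mod 849)
(77)^5 ≡ 659 (mod 849)
659 · 469 = 309071 ≡ 35 (mod 849)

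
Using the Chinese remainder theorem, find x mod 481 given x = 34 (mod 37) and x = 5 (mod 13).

37⁻¹ mod 13: 37·6 ≡ 1 (mod 13), so 37⁻¹ ≡ 6.
x = 34 + 37·((5 − 34)·6 mod 13) = 34 + 37·8 = 330.
Check: 330 mod 37 = 34, 330 mod 13 = 5. ✓

330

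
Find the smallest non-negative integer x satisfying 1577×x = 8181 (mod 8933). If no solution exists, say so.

gcd(1577, 8933) = 1, so a unique solution mod 8933 exists.
1577⁻¹ ≡ 895 (mod 8933).
x ≡ 895×8181 ≡ 5868 (mod 8933).

5868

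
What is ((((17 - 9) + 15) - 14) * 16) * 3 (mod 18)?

0

17 - 9 = 8
8 + 15 = 23 ≡ 5 (mod 18)
5 - 14 = -9 ≡ 9 (mod 18)
9 * 16 = 144 ≡ 0 (mod 18)
0 * 3 = 0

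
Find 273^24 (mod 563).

543

24 in binary is 11000, i.e. 24 = 16 + 8.
273^1 ≡ 273 (mod 563)
273^2 ≡ 273^2 = 74529 ≡ 213 (mod 563)
273^4 ≡ 213^2 = 45369 ≡ 329 (mod 563)
273^8 ≡ 329^2 = 108241 ≡ 145 (mod 563)
273^16 ≡ 145^2 = 21025 ≡ 194 (mod 563)
273^24 = 273^16 × 273^8 ≡ 194 × 145 (mod 563).
194 × 145 = 28130 ≡ 543 (mod 563).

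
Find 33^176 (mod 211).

73

176 in binary is 10110000, i.e. 176 = 128 + 32 + 16.
33^1 ≡ 33 (mod 211)
33^2 ≡ 33^2 = 1089 ≡ 34 (mod 211)
33^4 ≡ 34^2 = 1156 ≡ 101 (mod 211)
33^8 ≡ 101^2 = 10201 ≡ 73 (mod 211)
33^16 ≡ 73^2 = 5329 ≡ 54 (mod 211)
33^32 ≡ 54^2 = 2916 ≡ 173 (mod 211)
33^64 ≡ 173^2 = 29929 ≡ 178 (mod 211)
33^128 ≡ 178^2 = 31684 ≡ 34 (mod 211)
33^176 = 33^128 · 33^32 · 33^16 ≡ 34 · 173 · 54 (mod 211).
Accumulate the product:
34 · 173 = 5882 ≡ 185
185 · 54 = 9990 ≡ 73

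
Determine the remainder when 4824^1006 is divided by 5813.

5068

Using repeated squaring:
4824^1 ≡ 4824 (mod 5813)
4824^2 ≡ 4824^2 = 23270976 ≡ 1537 (mod 5813)
4824^4 ≡ 1537^2 = 2362369 ≡ 2291 (mod 5813)
4824^8 ≡ 2291^2 = 5248681 ≡ 5355 (mod 5813)
4824^16 ≡ 5355^2 = 28676025 ≡ 496 (mod 5813)
4824^32 ≡ 496^2 = 246016 ≡ 1870 (mod 5813)
4824^64 ≡ 1870^2 = 3496900 ≡ 3287 (mod 5813)
4824^128 ≡ 3287^2 = 10804369 ≡ 3815 (mod 5813)
4824^256 ≡ 3815^2 = 14554225 ≡ 4286 (mod 5813)
4824^512 ≡ 4286^2 = 18369796 ≡ 716 (mod 5813)
4824^1006 = 4824^512 × 4824^256 × 4824^128 × 4824^64 × 4824^32 × 4824^8 × 4824^4 × 4824^2 ≡ 716 × 4286 × 3815 × 3287 × 1870 × 5355 × 2291 × 1537 (mod 5813).
Accumulate the product:
716 × 4286 = 3068776 ≡ 5325
5325 × 3815 = 20314875 ≡ 4253
4253 × 3287 = 13979611 ≡ 5159
5159 × 1870 = 9647330 ≡ 3563
3563 × 5355 = 19079865 ≡ 1599
1599 × 2291 = 3663309 ≡ 1119
1119 × 1537 = 1719903 ≡ 5068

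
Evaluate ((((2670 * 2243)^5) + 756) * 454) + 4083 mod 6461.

2670 * 2243 = 5988810 ≡ 5924 (mod 6461)
(5924)^5 ≡ 5359 (mod 6461)
5359 + 756 = 6115
6115 * 454 = 2776210 ≡ 4441 (mod 6461)
4441 + 4083 = 8524 ≡ 2063 (mod 6461)

2063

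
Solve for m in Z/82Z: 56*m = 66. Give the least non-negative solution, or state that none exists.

29

gcd(56, 82) = 2, and 2 | 66, so solutions exist.
Divide through by 2: 28*m ≡ 33 mod 41.
28⁻¹ ≡ 22 (mod 41).
m ≡ 22*33 ≡ 29 (mod 41).
The smallest non-negative solution is m = 29.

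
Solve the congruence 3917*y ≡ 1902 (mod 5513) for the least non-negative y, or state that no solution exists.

4289

gcd(3917, 5513) = 1, so a unique solution mod 5513 exists.
3917⁻¹ ≡ 1095 (mod 5513).
y ≡ 1095*1902 ≡ 4289 (mod 5513).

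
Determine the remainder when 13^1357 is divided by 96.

61

1357 in binary is 10101001101, i.e. 1357 = 1024 + 256 + 64 + 8 + 4 + 1.
13^1 ≡ 13 (mod 96)
13^2 ≡ 13^2 = 169 ≡ 73 (mod 96)
13^4 ≡ 73^2 = 5329 ≡ 49 (mod 96)
13^8 ≡ 49^2 = 2401 ≡ 1 (mod 96)
13^16 ≡ 1^2 = 1 (mod 96)
13^32 ≡ 1^2 = 1 (mod 96)
13^64 ≡ 1^2 = 1 (mod 96)
13^128 ≡ 1^2 = 1 (mod 96)
13^256 ≡ 1^2 = 1 (mod 96)
13^512 ≡ 1^2 = 1 (mod 96)
13^1024 ≡ 1^2 = 1 (mod 96)
13^1357 = 13^1024 × 13^256 × 13^64 × 13^8 × 13^4 × 13^1 ≡ 1 × 1 × 1 × 1 × 49 × 13 (mod 96).
Accumulate the product:
1 × 1 = 1
1 × 1 = 1
1 × 1 = 1
1 × 49 = 49
49 × 13 = 637 ≡ 61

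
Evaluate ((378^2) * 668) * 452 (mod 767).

(378)^2 ≡ 222 (mod 767)
222 * 668 = 148296 ≡ 265 (mod 767)
265 * 452 = 119780 ≡ 128 (mod 767)

128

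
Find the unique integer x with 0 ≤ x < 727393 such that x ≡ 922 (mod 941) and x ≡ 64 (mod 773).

385791

941⁻¹ mod 773: 941·750 ≡ 1 (mod 773), so 941⁻¹ ≡ 750.
x = 922 + 941·((64 − 922)·750 mod 773) = 922 + 941·409 = 385791.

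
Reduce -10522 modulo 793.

-10522 = -14*793 + 580, so -10522 ≡ 580 (mod 793).

580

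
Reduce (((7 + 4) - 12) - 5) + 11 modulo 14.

7 + 4 = 11
11 - 12 = -1 ≡ 13 (mod 14)
13 - 5 = 8
8 + 11 = 19 ≡ 5 (mod 14)

5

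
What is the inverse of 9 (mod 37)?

Run the extended Euclidean algorithm:
37 = 4×9 + 1
9 = 9×1 + 0
gcd(9, 37) = 1, so the inverse exists.
Back-substitute for 1:
1 = 1×37 − 4×9
So 9⁻¹ ≡ −4 ≡ 33 (mod 37).

33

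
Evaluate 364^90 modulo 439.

274

By square-and-multiply:
90 in binary is 1011010, i.e. 90 = 64 + 16 + 8 + 2.
364^1 ≡ 364 (mod 439)
364^2 ≡ 364^2 = 132496 ≡ 357 (mod 439)
364^4 ≡ 357^2 = 127449 ≡ 139 (mod 439)
364^8 ≡ 139^2 = 19321 ≡ 5 (mod 439)
364^16 ≡ 5^2 = 25 (mod 439)
364^32 ≡ 25^2 = 625 ≡ 186 (mod 439)
364^64 ≡ 186^2 = 34596 ≡ 354 (mod 439)
364^90 = 364^64 · 364^16 · 364^8 · 364^2 ≡ 354 · 25 · 5 · 357 (mod 439).
Accumulate the product:
354 · 25 = 8850 ≡ 70
70 · 5 = 350
350 · 357 = 124950 ≡ 274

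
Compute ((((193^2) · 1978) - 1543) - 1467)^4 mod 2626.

1236

(193)^2 ≡ 485 (mod 2626)
485 · 1978 = 959330 ≡ 840 (mod 2626)
840 - 1543 = -703 ≡ 1923 (mod 2626)
1923 - 1467 = 456
(456)^4 ≡ 1236 (mod 2626)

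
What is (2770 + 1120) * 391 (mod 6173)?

2432

2770 + 1120 = 3890
3890 * 391 = 1520990 ≡ 2432 (mod 6173)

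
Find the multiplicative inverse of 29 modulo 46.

27

Apply the Euclidean algorithm and back-substitute:
46 = 1·29 + 17
29 = 1·17 + 12
17 = 1·12 + 5
12 = 2·5 + 2
5 = 2·2 + 1
2 = 2·1 + 0
gcd(29, 46) = 1, so the inverse exists.
Back-substitute for 1:
1 = 1·5 − 2·2
  = −2·12 + 5·5
  = 5·17 − 7·12
  = −7·29 + 12·17
  = 12·46 − 19·29
So 29⁻¹ ≡ −19 ≡ 27 (mod 46).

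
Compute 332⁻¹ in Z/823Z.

Apply the Euclidean algorithm and back-substitute:
823 = 2*332 + 159
332 = 2*159 + 14
159 = 11*14 + 5
14 = 2*5 + 4
5 = 1*4 + 1
4 = 4*1 + 0
gcd(332, 823) = 1, so the inverse exists.
Back-substitute for 1:
1 = 1*5 − 1*4
  = −1*14 + 3*5
  = 3*159 − 34*14
  = −34*332 + 71*159
  = 71*823 − 176*332
So 332⁻¹ ≡ −176 ≡ 647 (mod 823).

647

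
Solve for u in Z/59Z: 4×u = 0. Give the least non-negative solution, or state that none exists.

gcd(4, 59) = 1, so a unique solution mod 59 exists.
4⁻¹ ≡ 15 (mod 59).
u ≡ 15×0 ≡ 0 (mod 59).

0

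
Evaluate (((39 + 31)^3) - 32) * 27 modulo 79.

39 + 31 = 70
(70)^3 ≡ 61 (mod 79)
61 - 32 = 29
29 * 27 = 783 ≡ 72 (mod 79)

72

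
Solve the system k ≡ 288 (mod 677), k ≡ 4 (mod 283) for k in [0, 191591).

677⁻¹ mod 283: 677*51 ≡ 1 (mod 283), so 677⁻¹ ≡ 51.
k = 288 + 677*((4 − 288)*51 mod 283) = 288 + 677*232 = 157352.

157352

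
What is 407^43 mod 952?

Compute successive squares:
43 in binary is 101011, i.e. 43 = 32 + 8 + 2 + 1.
407^1 ≡ 407 (mod 952)
407^2 ≡ 407^2 = 165649 ≡ 1 (mod 952)
407^4 ≡ 1^2 = 1 (mod 952)
407^8 ≡ 1^2 = 1 (mod 952)
407^16 ≡ 1^2 = 1 (mod 952)
407^32 ≡ 1^2 = 1 (mod 952)
407^43 = 407^32 * 407^8 * 407^2 * 407^1 ≡ 1 * 1 * 1 * 407 (mod 952).
Accumulate the product:
1 * 1 = 1
1 * 1 = 1
1 * 407 = 407

407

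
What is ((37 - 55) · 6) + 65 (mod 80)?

37 - 55 = -18 ≡ 62 (mod 80)
62 · 6 = 372 ≡ 52 (mod 80)
52 + 65 = 117 ≡ 37 (mod 80)

37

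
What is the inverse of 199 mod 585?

244

Apply the Euclidean algorithm and back-substitute:
585 = 2·199 + 187
199 = 1·187 + 12
187 = 15·12 + 7
12 = 1·7 + 5
7 = 1·5 + 2
5 = 2·2 + 1
2 = 2·1 + 0
gcd(199, 585) = 1, so the inverse exists.
Back-substitute for 1:
1 = 1·5 − 2·2
  = −2·7 + 3·5
  = 3·12 − 5·7
  = −5·187 + 78·12
  = 78·199 − 83·187
  = −83·585 + 244·199
So 199⁻¹ ≡ 244 (mod 585).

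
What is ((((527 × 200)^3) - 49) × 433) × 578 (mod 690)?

504

527 × 200 = 105400 ≡ 520 (mod 690)
(520)^3 ≡ 490 (mod 690)
490 - 49 = 441
441 × 433 = 190953 ≡ 513 (mod 690)
513 × 578 = 296514 ≡ 504 (mod 690)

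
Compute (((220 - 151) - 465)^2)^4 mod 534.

220 - 151 = 69
69 - 465 = -396 ≡ 138 (mod 534)
(138)^2 ≡ 354 (mod 534)
(354)^4 ≡ 372 (mod 534)

372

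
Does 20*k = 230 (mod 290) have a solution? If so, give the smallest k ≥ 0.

26

gcd(20, 290) = 10, and 10 | 230, so solutions exist.
Divide through by 10: 2*k ≡ 23 (mod 29).
2⁻¹ ≡ 15 (mod 29).
k ≡ 15*23 ≡ 26 (mod 29).
The smallest non-negative solution is k = 26.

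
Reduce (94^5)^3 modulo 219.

(94)^5 ≡ 43 (mod 219)
(43)^3 ≡ 10 (mod 219)

10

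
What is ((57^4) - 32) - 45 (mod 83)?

(57)^4 ≡ 61 (mod 83)
61 - 32 = 29
29 - 45 = -16 ≡ 67 (mod 83)

67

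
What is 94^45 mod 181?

By square-and-multiply:
45 in binary is 101101, i.e. 45 = 32 + 8 + 4 + 1.
94^1 ≡ 94 (mod 181)
94^2 ≡ 94^2 = 8836 ≡ 148 (mod 181)
94^4 ≡ 148^2 = 21904 ≡ 3 (mod 181)
94^8 ≡ 3^2 = 9 (mod 181)
94^16 ≡ 9^2 = 81 (mod 181)
94^32 ≡ 81^2 = 6561 ≡ 45 (mod 181)
94^45 = 94^32 · 94^8 · 94^4 · 94^1 ≡ 45 · 9 · 3 · 94 (mod 181).
Accumulate the product:
45 · 9 = 405 ≡ 43
43 · 3 = 129
129 · 94 = 12126 ≡ 180

180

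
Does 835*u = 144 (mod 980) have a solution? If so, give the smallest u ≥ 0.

no solution

gcd(835, 980) = 5, and 5 does not divide 144.
So the congruence has no solution.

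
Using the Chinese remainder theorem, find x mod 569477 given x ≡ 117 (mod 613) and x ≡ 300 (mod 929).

613⁻¹ mod 929: 613·391 ≡ 1 (mod 929), so 613⁻¹ ≡ 391.
x = 117 + 613·((300 − 117)·391 mod 929) = 117 + 613·20 = 12377.
Check: 12377 mod 613 = 117, 12377 mod 929 = 300. ✓

12377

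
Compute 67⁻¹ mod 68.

67

68 = 1×67 + 1
67 = 67×1 + 0
gcd(67, 68) = 1, so the inverse exists.
Back-substitute for 1:
1 = 1×68 − 1×67
So 67⁻¹ ≡ −1 ≡ 67 (mod 68).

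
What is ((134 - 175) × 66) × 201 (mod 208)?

134 - 175 = -41 ≡ 167 (mod 208)
167 × 66 = 11022 ≡ 206 (mod 208)
206 × 201 = 41406 ≡ 14 (mod 208)

14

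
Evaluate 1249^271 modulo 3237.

235

By square-and-multiply:
271 in binary is 100001111, i.e. 271 = 256 + 8 + 4 + 2 + 1.
1249^1 ≡ 1249 (mod 3237)
1249^2 ≡ 1249^2 = 1560001 ≡ 3004 (mod 3237)
1249^4 ≡ 3004^2 = 9024016 ≡ 2497 (mod 3237)
1249^8 ≡ 2497^2 = 6235009 ≡ 547 (mod 3237)
1249^16 ≡ 547^2 = 299209 ≡ 1405 (mod 3237)
1249^32 ≡ 1405^2 = 1974025 ≡ 2692 (mod 3237)
1249^64 ≡ 2692^2 = 7246864 ≡ 2458 (mod 3237)
1249^128 ≡ 2458^2 = 6041764 ≡ 1522 (mod 3237)
1249^256 ≡ 1522^2 = 2316484 ≡ 2029 (mod 3237)
1249^271 = 1249^256 × 1249^8 × 1249^4 × 1249^2 × 1249^1 ≡ 2029 × 547 × 2497 × 3004 × 1249 (mod 3237).
Accumulate the product:
2029 × 547 = 1109863 ≡ 2809
2809 × 2497 = 7014073 ≡ 2731
2731 × 3004 = 8203924 ≡ 1366
1366 × 1249 = 1706134 ≡ 235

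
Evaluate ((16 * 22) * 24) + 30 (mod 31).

15

16 * 22 = 352 ≡ 11 (mod 31)
11 * 24 = 264 ≡ 16 (mod 31)
16 + 30 = 46 ≡ 15 (mod 31)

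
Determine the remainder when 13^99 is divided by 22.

17

99 in binary is 1100011, i.e. 99 = 64 + 32 + 2 + 1.
13^1 ≡ 13 (mod 22)
13^2 ≡ 13^2 = 169 ≡ 15 (mod 22)
13^4 ≡ 15^2 = 225 ≡ 5 (mod 22)
13^8 ≡ 5^2 = 25 ≡ 3 (mod 22)
13^16 ≡ 3^2 = 9 (mod 22)
13^32 ≡ 9^2 = 81 ≡ 15 (mod 22)
13^64 ≡ 15^2 = 225 ≡ 5 (mod 22)
13^99 = 13^64 * 13^32 * 13^2 * 13^1 ≡ 5 * 15 * 15 * 13 (mod 22).
Accumulate the product:
5 * 15 = 75 ≡ 9
9 * 15 = 135 ≡ 3
3 * 13 = 39 ≡ 17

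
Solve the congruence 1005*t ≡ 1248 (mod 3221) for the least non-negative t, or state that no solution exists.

232

gcd(1005, 3221) = 1, so a unique solution mod 3221 exists.
1005⁻¹ ≡ 2705 (mod 3221).
t ≡ 2705*1248 ≡ 232 (mod 3221).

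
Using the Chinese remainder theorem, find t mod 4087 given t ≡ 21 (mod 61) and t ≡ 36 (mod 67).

1912

61⁻¹ mod 67: 61×11 ≡ 1 (mod 67), so 61⁻¹ ≡ 11.
t = 21 + 61×((36 − 21)×11 mod 67) = 21 + 61×31 = 1912.
Check: 1912 mod 61 = 21, 1912 mod 67 = 36. ✓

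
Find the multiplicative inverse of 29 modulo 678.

491

By the extended Euclidean algorithm:
678 = 23×29 + 11
29 = 2×11 + 7
11 = 1×7 + 4
7 = 1×4 + 3
4 = 1×3 + 1
3 = 3×1 + 0
gcd(29, 678) = 1, so the inverse exists.
Back-substitute for 1:
1 = 1×4 − 1×3
  = −1×7 + 2×4
  = 2×11 − 3×7
  = −3×29 + 8×11
  = 8×678 − 187×29
So 29⁻¹ ≡ −187 ≡ 491 (mod 678).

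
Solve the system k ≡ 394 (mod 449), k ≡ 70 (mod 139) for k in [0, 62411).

449⁻¹ mod 139: 449*126 ≡ 1 (mod 139), so 449⁻¹ ≡ 126.
k = 394 + 449*((70 − 394)*126 mod 139) = 394 + 449*42 = 19252.

19252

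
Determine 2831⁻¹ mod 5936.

Run the extended Euclidean algorithm:
5936 = 2·2831 + 274
2831 = 10·274 + 91
274 = 3·91 + 1
91 = 91·1 + 0
gcd(2831, 5936) = 1, so the inverse exists.
Back-substitute for 1:
1 = 1·274 − 3·91
  = −3·2831 + 31·274
  = 31·5936 − 65·2831
So 2831⁻¹ ≡ −65 ≡ 5871 (mod 5936).

5871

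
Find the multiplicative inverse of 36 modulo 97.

62

Run the extended Euclidean algorithm:
97 = 2×36 + 25
36 = 1×25 + 11
25 = 2×11 + 3
11 = 3×3 + 2
3 = 1×2 + 1
2 = 2×1 + 0
gcd(36, 97) = 1, so the inverse exists.
Back-substitute for 1:
1 = 1×3 − 1×2
  = −1×11 + 4×3
  = 4×25 − 9×11
  = −9×36 + 13×25
  = 13×97 − 35×36
So 36⁻¹ ≡ −35 ≡ 62 (mod 97).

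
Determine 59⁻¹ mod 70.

19

70 = 1×59 + 11
59 = 5×11 + 4
11 = 2×4 + 3
4 = 1×3 + 1
3 = 3×1 + 0
gcd(59, 70) = 1, so the inverse exists.
Bézout: 1 = −16×70 + 19×59.
So 59⁻¹ ≡ 19 (mod 70).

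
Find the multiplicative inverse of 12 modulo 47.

By the extended Euclidean algorithm:
47 = 3×12 + 11
12 = 1×11 + 1
11 = 11×1 + 0
gcd(12, 47) = 1, so the inverse exists.
Back-substitute for 1:
1 = 1×12 − 1×11
  = −1×47 + 4×12
So 12⁻¹ ≡ 4 (mod 47).

4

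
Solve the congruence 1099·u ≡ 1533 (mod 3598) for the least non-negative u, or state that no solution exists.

gcd(1099, 3598) = 7, and 7 | 1533, so solutions exist.
Divide through by 7: 157·u mod 514 = 219.
157⁻¹ ≡ 239 (mod 514).
u ≡ 239·219 ≡ 427 (mod 514).
The smallest non-negative solution is u = 427.

427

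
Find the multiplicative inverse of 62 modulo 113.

31

Apply the Euclidean algorithm and back-substitute:
113 = 1*62 + 51
62 = 1*51 + 11
51 = 4*11 + 7
11 = 1*7 + 4
7 = 1*4 + 3
4 = 1*3 + 1
3 = 3*1 + 0
gcd(62, 113) = 1, so the inverse exists.
Bézout: 1 = −17*113 + 31*62.
So 62⁻¹ ≡ 31 (mod 113).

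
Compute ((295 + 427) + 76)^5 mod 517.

516

295 + 427 = 722 ≡ 205 (mod 517)
205 + 76 = 281
(281)^5 ≡ 516 (mod 517)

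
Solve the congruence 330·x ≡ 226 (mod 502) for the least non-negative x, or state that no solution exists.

95

gcd(330, 502) = 2, and 2 | 226, so solutions exist.
Divide through by 2: 165·x = 113 (mod 251).
165⁻¹ ≡ 143 (mod 251).
x ≡ 143·113 ≡ 95 (mod 251).
The smallest non-negative solution is x = 95.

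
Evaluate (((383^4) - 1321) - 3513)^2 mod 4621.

(383)^4 ≡ 3947 (mod 4621)
3947 - 1321 = 2626
2626 - 3513 = -887 ≡ 3734 (mod 4621)
(3734)^2 ≡ 1199 (mod 4621)

1199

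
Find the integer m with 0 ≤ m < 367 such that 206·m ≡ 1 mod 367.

Run the extended Euclidean algorithm:
367 = 1×206 + 161
206 = 1×161 + 45
161 = 3×45 + 26
45 = 1×26 + 19
26 = 1×19 + 7
19 = 2×7 + 5
7 = 1×5 + 2
5 = 2×2 + 1
2 = 2×1 + 0
gcd(206, 367) = 1, so the inverse exists.
Bézout: 1 = −87×367 + 155×206.
So 206⁻¹ ≡ 155 (mod 367).

155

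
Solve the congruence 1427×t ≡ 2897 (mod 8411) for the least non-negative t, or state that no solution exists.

gcd(1427, 8411) = 1, so a unique solution mod 8411 exists.
1427⁻¹ ≡ 7297 (mod 8411).
t ≡ 7297×2897 ≡ 2566 (mod 8411).

2566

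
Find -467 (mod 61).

21

-467 = -8*61 + 21, so -467 ≡ 21 (mod 61).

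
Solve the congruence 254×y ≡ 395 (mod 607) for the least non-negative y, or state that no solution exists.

gcd(254, 607) = 1, so a unique solution mod 607 exists.
254⁻¹ ≡ 141 (mod 607).
y ≡ 141×395 ≡ 458 (mod 607).

458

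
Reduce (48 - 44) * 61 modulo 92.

60

48 - 44 = 4
4 * 61 = 244 ≡ 60 (mod 92)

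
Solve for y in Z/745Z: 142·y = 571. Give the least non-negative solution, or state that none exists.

gcd(142, 745) = 1, so a unique solution mod 745 exists.
142⁻¹ ≡ 383 (mod 745).
y ≡ 383·571 ≡ 408 (mod 745).

408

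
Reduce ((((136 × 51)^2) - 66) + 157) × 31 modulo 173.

31

136 × 51 = 6936 ≡ 16 (mod 173)
(16)^2 ≡ 83 (mod 173)
83 - 66 = 17
17 + 157 = 174 ≡ 1 (mod 173)
1 × 31 = 31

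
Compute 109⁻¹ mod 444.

277

444 = 4×109 + 8
109 = 13×8 + 5
8 = 1×5 + 3
5 = 1×3 + 2
3 = 1×2 + 1
2 = 2×1 + 0
gcd(109, 444) = 1, so the inverse exists.
Bézout: 1 = 41×444 − 167×109.
So 109⁻¹ ≡ −167 ≡ 277 (mod 444).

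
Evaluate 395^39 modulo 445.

39 in binary is 100111, i.e. 39 = 32 + 4 + 2 + 1.
395^1 ≡ 395 (mod 445)
395^2 ≡ 395^2 = 156025 ≡ 275 (mod 445)
395^4 ≡ 275^2 = 75625 ≡ 420 (mod 445)
395^8 ≡ 420^2 = 176400 ≡ 180 (mod 445)
395^16 ≡ 180^2 = 32400 ≡ 360 (mod 445)
395^32 ≡ 360^2 = 129600 ≡ 105 (mod 445)
395^39 = 395^32 * 395^4 * 395^2 * 395^1 ≡ 105 * 420 * 275 * 395 (mod 445).
Accumulate the product:
105 * 420 = 44100 ≡ 45
45 * 275 = 12375 ≡ 360
360 * 395 = 142200 ≡ 245

245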